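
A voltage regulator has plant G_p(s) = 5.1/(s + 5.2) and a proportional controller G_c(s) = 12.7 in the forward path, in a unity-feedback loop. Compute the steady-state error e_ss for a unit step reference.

The loop is type 0. Static position error constant K_pos = G_c(0)·G_p(0) = 12.7·0.9808 = 12.46.
Steady-state error to a unit step: e_ss = 1/(1+K_pos) = 1/13.46 = 0.0743.

0.0743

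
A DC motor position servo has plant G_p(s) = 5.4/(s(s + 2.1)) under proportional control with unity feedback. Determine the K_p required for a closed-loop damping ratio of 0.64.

Closed-loop characteristic equation: s² + 2.1s + K_p·5.4 = 0.
So ω_n = √(5.4K_p) and 2ζω_n = 2.1, giving ζ = 2.1/(2√(5.4K_p)).
Setting ζ = 0.64: √(5.4K_p) = 2.1/(2·0.64) = 1.641, so K_p = 2.692/5.4 = 0.498.

K_p = 0.498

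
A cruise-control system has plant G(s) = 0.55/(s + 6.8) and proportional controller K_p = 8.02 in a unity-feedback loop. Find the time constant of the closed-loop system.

τ = 0.0892 s

Closed-loop transfer function: T(s) = K_p·G(s)/(1 + K_p·G(s)) = 4.411/(s + 6.8 + 4.411) = 4.411/(s + 11.21).
Time constant τ = 1/11.21 = 0.0892 s.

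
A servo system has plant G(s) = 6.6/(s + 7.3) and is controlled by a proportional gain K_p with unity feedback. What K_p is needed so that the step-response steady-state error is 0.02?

K_p = 54.2

For a type-0 loop with proportional control, e_ss = 1/(1 + K_p·G(0)).
G(0) = 0.9041. Require 1/(1 + K_p·0.9041) = 0.02, so 1 + 0.9041·K_p = 50.
K_p = (50 − 1)/0.9041 = 54.2.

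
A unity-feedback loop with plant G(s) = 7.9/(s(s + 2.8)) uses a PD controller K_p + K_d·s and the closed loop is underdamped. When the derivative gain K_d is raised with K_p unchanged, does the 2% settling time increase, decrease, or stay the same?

Characteristic equation s² + (2.8 + 7.9K_d)s + 7.9K_p = 0: raising K_d increases ζω_n = (2.8+7.9K_d)/2 while the loop stays underdamped, so T_s ≈ 4/(ζω_n) decreases.

decrease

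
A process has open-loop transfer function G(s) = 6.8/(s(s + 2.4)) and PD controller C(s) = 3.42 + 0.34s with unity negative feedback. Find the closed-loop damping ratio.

Forward path: (3.42 + 0.34s)·6.8/(s(s+2.4)). The closed-loop characteristic equation is s² + (2.4 + 6.8·0.34)s + 6.8·3.42 = 0.
That is s² + 4.712s + 23.26 = 0, so ω_n = 4.822 rad/s and ζ = 4.712/(2·4.822) = 0.4885.

ζ = 0.489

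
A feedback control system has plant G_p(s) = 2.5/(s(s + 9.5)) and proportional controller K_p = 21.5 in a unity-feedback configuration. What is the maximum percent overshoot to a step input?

6.91%

The closed-loop denominator s² + 9.5s + 53.75 gives ω_n = √53.75 = 7.331 and ζ = 9.5/(2ω_n) = 0.6479.
%OS = 100·exp(−πζ/√(1−ζ²)) = 100·exp(−π·0.6479/√0.5802) = 6.91%.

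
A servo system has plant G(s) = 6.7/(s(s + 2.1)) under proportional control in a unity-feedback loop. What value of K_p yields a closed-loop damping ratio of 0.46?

K_p = 0.778

Closed-loop characteristic equation: s² + 2.1s + K_p·6.7 = 0.
So ω_n = √(6.7K_p) and 2ζω_n = 2.1, giving ζ = 2.1/(2√(6.7K_p)).
Setting ζ = 0.46: √(6.7K_p) = 2.1/(2·0.46) = 2.283, so K_p = 5.21/6.7 = 0.778.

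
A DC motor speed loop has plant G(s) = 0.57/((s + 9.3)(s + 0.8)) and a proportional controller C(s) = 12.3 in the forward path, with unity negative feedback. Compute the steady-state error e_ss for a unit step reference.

The loop is type 0. Static position error constant K_pos = C(0)·G(0) = 12.3·0.07661 = 0.9423.
Steady-state error to a unit step: e_ss = 1/(1+K_pos) = 1/1.942 = 0.515.

0.515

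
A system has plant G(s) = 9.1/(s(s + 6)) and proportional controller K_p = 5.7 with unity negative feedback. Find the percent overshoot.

23.7%

From 1 + K_pG(s) = 0: s² + 6s + 51.87 = 0 ⇒ ω_n = 7.202, ζ = 0.4165.
%OS = 100·exp(−πζ/√(1−ζ²)) = 100·exp(−π·0.4165/√0.8265) = 23.7%.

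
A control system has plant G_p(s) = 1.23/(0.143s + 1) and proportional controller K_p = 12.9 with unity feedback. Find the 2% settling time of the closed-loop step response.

T_s ≈ 0.0339 s

Closed loop: T(s) = K_p·G_p/(1+K_p·G_p) = 15.87/(0.143s + 1 + 15.87), with pole at s = −(1 + 15.87)/0.143 = −118.
τ = 1/118 = 0.008478 s, so 2% settling time ≈ 4τ = 0.0339 s.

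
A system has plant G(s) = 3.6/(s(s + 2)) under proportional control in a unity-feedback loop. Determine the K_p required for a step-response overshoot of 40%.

From %OS = 100·exp(−πζ/√(1−ζ²)) = 40%, ζ = −ln(0.4)/√(π²+ln²(0.4)) = 0.28.
Characteristic equation s² + 2s + 3.6K_p = 0 gives ζ = 2/(2√(3.6K_p)).
Setting ζ = 0.28: √(3.6K_p) = 2/(2·0.28) = 3.571, so K_p = 12.76/3.6 = 3.54.

K_p = 3.54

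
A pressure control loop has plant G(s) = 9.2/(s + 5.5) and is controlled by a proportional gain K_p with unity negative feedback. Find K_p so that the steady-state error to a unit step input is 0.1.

K_p = 5.38

For a type-0 loop with proportional control, e_ss = 1/(1 + K_p·G(0)).
G(0) = 1.673. Require 1/(1 + K_p·1.673) = 0.1, so 1 + 1.673·K_p = 10.
K_p = (10 − 1)/1.673 = 5.38.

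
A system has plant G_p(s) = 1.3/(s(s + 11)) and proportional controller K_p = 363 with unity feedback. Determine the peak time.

T_p = 0.149 s

From 1 + K_pG_p(s) = 0: s² + 11s + 471.9 = 0 ⇒ ω_n = 21.72, ζ = 0.2532.
Damped frequency ω_d = ω_n√(1−ζ²) = 21.02 rad/s, so peak time T_p = π/ω_d = 0.149 s.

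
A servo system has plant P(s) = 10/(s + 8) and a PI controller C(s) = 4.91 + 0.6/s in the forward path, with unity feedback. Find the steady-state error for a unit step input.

0

The open loop C(s)P(s) has a pole at the origin (type 1), so the static position error constant is infinite and e_ss = 1/(1+∞) = 0.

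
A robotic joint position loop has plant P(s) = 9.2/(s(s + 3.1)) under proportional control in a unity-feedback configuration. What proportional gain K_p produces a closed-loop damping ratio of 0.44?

K_p = 1.35

Closed-loop characteristic equation: s² + 3.1s + K_p·9.2 = 0.
So ω_n = √(9.2K_p) and 2ζω_n = 3.1, giving ζ = 3.1/(2√(9.2K_p)).
Setting ζ = 0.44: √(9.2K_p) = 3.1/(2·0.44) = 3.523, so K_p = 12.41/9.2 = 1.35.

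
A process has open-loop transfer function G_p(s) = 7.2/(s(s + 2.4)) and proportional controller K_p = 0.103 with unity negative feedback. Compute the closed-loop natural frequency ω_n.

1 + K_p·G_p(s) = 0 gives s² + 2.4s + 0.7416 = 0.
So ω_n² = 0.7416 ⇒ ω_n = 0.8612 rad/s, and ζ = 2.4/(2ω_n) = 1.39.

ω_n = 0.861 rad/s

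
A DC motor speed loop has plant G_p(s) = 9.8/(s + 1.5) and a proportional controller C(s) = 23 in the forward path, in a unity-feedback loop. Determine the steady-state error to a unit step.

0.00661

The loop is type 0. Static position error constant K_pos = C(0)·G_p(0) = 23·6.533 = 150.3.
Steady-state error to a unit step: e_ss = 1/(1+K_pos) = 1/151.3 = 0.00661.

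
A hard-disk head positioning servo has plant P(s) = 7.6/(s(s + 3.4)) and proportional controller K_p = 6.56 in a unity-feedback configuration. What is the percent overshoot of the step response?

45.9%

The closed-loop denominator s² + 3.4s + 49.86 gives ω_n = √49.86 = 7.061 and ζ = 3.4/(2ω_n) = 0.2408.
%OS = 100·exp(−πζ/√(1−ζ²)) = 100·exp(−π·0.2408/√0.942) = 45.9%.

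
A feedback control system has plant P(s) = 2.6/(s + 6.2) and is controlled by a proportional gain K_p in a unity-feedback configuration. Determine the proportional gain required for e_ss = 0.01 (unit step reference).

K_p = 236

Steady-state error for a unit step on this type-0 loop is 1/(1 + K_p·P(0)).
P(0) = 0.4194. Require 1/(1 + K_p·0.4194) = 0.01, so 1 + 0.4194·K_p = 100.
K_p = (100 − 1)/0.4194 = 236.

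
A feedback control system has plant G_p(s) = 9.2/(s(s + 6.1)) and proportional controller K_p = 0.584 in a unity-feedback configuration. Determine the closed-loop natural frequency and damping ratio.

With unity feedback the closed-loop characteristic equation is s² + 6.1s + 0.584·9.2 = s² + 6.1s + 5.373 = 0.
Matching s² + 2ζω_n s + ω_n²: ω_n = √5.373 = 2.318 rad/s and 2ζω_n = 6.1, so ζ = 6.1/(2·2.318) = 1.32.

ω_n = 2.32 rad/s, ζ = 1.32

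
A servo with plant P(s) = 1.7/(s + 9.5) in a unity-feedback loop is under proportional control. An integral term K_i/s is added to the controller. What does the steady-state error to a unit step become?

The integrator makes K_pos = lim_{s→0} C(s)G(s) infinite, so e_ss = 1/(1+K_pos) = 0.

0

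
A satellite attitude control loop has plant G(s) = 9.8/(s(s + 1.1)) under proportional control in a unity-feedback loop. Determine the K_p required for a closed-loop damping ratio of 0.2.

Closed-loop characteristic equation: s² + 1.1s + K_p·9.8 = 0.
So ω_n = √(9.8K_p) and 2ζω_n = 1.1, giving ζ = 1.1/(2√(9.8K_p)).
Setting ζ = 0.2: √(9.8K_p) = 1.1/(2·0.2) = 2.75, so K_p = 7.562/9.8 = 0.772.

K_p = 0.772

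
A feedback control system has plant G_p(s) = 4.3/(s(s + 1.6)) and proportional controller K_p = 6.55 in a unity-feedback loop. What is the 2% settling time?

T_s ≈ 5 s

From 1 + K_pG_p(s) = 0: s² + 1.6s + 28.16 = 0 ⇒ ω_n = 5.307, ζ = 0.1507.
2% settling time T_s ≈ 4/(ζω_n) = 4/0.8 = 5 s.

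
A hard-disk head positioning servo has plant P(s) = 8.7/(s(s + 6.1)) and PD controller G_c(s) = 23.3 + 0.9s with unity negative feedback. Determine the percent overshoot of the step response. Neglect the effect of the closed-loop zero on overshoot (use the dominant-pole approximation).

Forward path: (23.3 + 0.9s)·8.7/(s(s+6.1)). The closed-loop characteristic equation is s² + (6.1 + 8.7·0.9)s + 8.7·23.3 = 0.
That is s² + 13.93s + 202.7 = 0, so ω_n = 14.24 rad/s and ζ = 13.93/(2·14.24) = 0.4892.
%OS = 100·exp(−πζ/√(1−ζ²)) = 17.2%.

17.2%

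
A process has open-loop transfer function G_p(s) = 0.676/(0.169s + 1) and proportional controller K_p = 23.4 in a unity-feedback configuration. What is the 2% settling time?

Closed loop: T(s) = K_p·G_p/(1+K_p·G_p) = 15.82/(0.169s + 1 + 15.82), with pole at s = −(1 + 15.82)/0.169 = −99.52.
τ = 1/99.52 = 0.01005 s, so 2% settling time ≈ 4τ = 0.0402 s.

T_s ≈ 0.0402 s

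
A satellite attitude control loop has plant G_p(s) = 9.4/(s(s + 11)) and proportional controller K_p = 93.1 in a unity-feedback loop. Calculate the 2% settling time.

Closed-loop characteristic equation: s² + 11s + 875.1 = 0, so ω_n = 29.58 rad/s and ζ = 11/(2·29.58) = 0.1859.
2% settling time T_s ≈ 4/(ζω_n) = 4/5.5 = 0.727 s.

T_s ≈ 0.727 s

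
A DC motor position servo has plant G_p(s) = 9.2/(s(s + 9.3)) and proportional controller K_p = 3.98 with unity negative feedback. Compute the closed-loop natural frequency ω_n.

The closed-loop denominator is s(s+9.3) + 3.98·9.2 = s² + 9.3s + 36.62.
Matching s² + 2ζω_n s + ω_n²: ω_n = √36.62 = 6.051 rad/s and 2ζω_n = 9.3, so ζ = 9.3/(2·6.051) = 0.768.

ω_n = 6.05 rad/s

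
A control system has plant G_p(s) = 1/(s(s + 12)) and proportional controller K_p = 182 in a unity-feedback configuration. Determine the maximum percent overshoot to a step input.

Closed-loop characteristic equation: s² + 12s + 182 = 0, so ω_n = 13.49 rad/s and ζ = 12/(2·13.49) = 0.4447.
%OS = 100·exp(−πζ/√(1−ζ²)) = 100·exp(−π·0.4447/√0.8022) = 21%.

21%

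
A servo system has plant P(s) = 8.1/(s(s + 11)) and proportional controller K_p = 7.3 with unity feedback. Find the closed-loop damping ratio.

ζ = 0.715

With unity feedback the closed-loop characteristic equation is s² + 11s + 7.3·8.1 = s² + 11s + 59.13 = 0.
Matching s² + 2ζω_n s + ω_n²: ω_n = √59.13 = 7.69 rad/s and 2ζω_n = 11, so ζ = 11/(2·7.69) = 0.715.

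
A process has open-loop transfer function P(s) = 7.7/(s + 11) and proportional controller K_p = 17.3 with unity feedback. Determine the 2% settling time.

T_s ≈ 0.0277 s

Closed-loop transfer function: T(s) = K_p·P(s)/(1 + K_p·P(s)) = 133.2/(s + 11 + 133.2) = 133.2/(s + 144.2).
Time constant τ = 1/144.2 = 0.006934 s, so the 2% settling time is about 4τ = 0.0277 s.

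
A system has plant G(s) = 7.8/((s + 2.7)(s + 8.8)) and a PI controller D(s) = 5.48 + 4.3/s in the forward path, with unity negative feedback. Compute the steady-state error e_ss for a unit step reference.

0

The open loop D(s)G(s) has a pole at the origin (type 1), so the static position error constant is infinite and e_ss = 1/(1+∞) = 0.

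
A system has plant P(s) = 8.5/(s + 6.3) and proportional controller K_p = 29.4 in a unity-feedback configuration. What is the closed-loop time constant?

τ = 0.0039 s

Closed-loop transfer function: T(s) = K_p·P(s)/(1 + K_p·P(s)) = 249.9/(s + 6.3 + 249.9) = 249.9/(s + 256.2).
Time constant τ = 1/256.2 = 0.0039 s.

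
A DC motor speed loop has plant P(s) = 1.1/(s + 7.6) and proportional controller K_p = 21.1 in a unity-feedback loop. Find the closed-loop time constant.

Closed-loop transfer function: T(s) = K_p·P(s)/(1 + K_p·P(s)) = 23.21/(s + 7.6 + 23.21) = 23.21/(s + 30.81).
Time constant τ = 1/30.81 = 0.0325 s.

τ = 0.0325 s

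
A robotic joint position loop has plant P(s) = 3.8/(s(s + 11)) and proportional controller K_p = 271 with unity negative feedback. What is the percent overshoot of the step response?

From 1 + K_pP(s) = 0: s² + 11s + 1030 = 0 ⇒ ω_n = 32.09, ζ = 0.1714.
%OS = 100·exp(−πζ/√(1−ζ²)) = 100·exp(−π·0.1714/√0.9706) = 57.9%.

57.9%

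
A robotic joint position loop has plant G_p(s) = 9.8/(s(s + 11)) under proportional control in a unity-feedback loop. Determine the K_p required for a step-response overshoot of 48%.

From %OS = 100·exp(−πζ/√(1−ζ²)) = 48%, ζ = −ln(0.48)/√(π²+ln²(0.48)) = 0.2275.
Characteristic equation s² + 11s + 9.8K_p = 0 gives ζ = 11/(2√(9.8K_p)).
Setting ζ = 0.2275: √(9.8K_p) = 11/(2·0.2275) = 24.18, so K_p = 584.5/9.8 = 59.6.

K_p = 59.6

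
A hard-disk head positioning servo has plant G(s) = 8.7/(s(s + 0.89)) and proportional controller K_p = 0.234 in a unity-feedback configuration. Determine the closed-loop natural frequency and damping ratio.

ω_n = 1.43 rad/s, ζ = 0.312

With unity feedback the closed-loop characteristic equation is s² + 0.89s + 0.234·8.7 = s² + 0.89s + 2.036 = 0.
So ω_n² = 2.036 ⇒ ω_n = 1.427 rad/s, and ζ = 0.89/(2ω_n) = 0.312.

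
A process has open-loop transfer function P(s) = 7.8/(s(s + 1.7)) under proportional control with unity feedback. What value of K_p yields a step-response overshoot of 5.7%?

K_p = 0.204

From %OS = 100·exp(−πζ/√(1−ζ²)) = 5.7%, ζ = −ln(0.057)/√(π²+ln²(0.057)) = 0.6738.
Characteristic equation s² + 1.7s + 7.8K_p = 0 gives ζ = 1.7/(2√(7.8K_p)).
Setting ζ = 0.6738: √(7.8K_p) = 1.7/(2·0.6738) = 1.262, so K_p = 1.591/7.8 = 0.204.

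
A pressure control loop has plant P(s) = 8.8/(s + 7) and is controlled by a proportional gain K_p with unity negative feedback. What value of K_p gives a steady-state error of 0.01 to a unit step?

K_p = 78.7

For a type-0 loop with proportional control, e_ss = 1/(1 + K_p·P(0)).
P(0) = 1.257. Require 1/(1 + K_p·1.257) = 0.01, so 1 + 1.257·K_p = 100.
K_p = (100 − 1)/1.257 = 78.7.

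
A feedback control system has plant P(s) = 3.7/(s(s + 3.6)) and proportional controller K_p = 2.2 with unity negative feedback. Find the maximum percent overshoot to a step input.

From 1 + K_pP(s) = 0: s² + 3.6s + 8.14 = 0 ⇒ ω_n = 2.853, ζ = 0.6309.
%OS = 100·exp(−πζ/√(1−ζ²)) = 100·exp(−π·0.6309/√0.602) = 7.77%.

7.77%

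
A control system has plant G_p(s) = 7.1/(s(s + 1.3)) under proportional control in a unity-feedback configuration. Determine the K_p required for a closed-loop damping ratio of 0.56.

Closed-loop characteristic equation: s² + 1.3s + K_p·7.1 = 0.
So ω_n = √(7.1K_p) and 2ζω_n = 1.3, giving ζ = 1.3/(2√(7.1K_p)).
Setting ζ = 0.56: √(7.1K_p) = 1.3/(2·0.56) = 1.161, so K_p = 1.347/7.1 = 0.19.

K_p = 0.19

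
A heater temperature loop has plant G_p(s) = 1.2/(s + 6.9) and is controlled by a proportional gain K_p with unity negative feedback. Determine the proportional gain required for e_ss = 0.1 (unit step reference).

Steady-state error for a unit step on this type-0 loop is 1/(1 + K_p·G_p(0)).
G_p(0) = 0.1739. Require 1/(1 + K_p·0.1739) = 0.1, so 1 + 0.1739·K_p = 10.
K_p = (10 − 1)/0.1739 = 51.8.

K_p = 51.8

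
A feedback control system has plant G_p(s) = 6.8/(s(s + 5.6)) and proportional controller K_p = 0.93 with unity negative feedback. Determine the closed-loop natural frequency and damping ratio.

ω_n = 2.51 rad/s, ζ = 1.11

With unity feedback the closed-loop characteristic equation is s² + 5.6s + 0.93·6.8 = s² + 5.6s + 6.324 = 0.
Matching s² + 2ζω_n s + ω_n²: ω_n = √6.324 = 2.515 rad/s and 2ζω_n = 5.6, so ζ = 5.6/(2·2.515) = 1.11.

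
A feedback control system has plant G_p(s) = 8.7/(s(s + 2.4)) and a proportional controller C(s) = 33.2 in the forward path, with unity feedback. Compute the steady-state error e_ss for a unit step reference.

0

The open loop C(s)G_p(s) has a pole at the origin (type 1), so the static position error constant is infinite and e_ss = 1/(1+∞) = 0.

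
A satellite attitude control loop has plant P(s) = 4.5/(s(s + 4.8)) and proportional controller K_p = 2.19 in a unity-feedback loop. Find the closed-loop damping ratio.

1 + K_p·P(s) = 0 gives s² + 4.8s + 9.855 = 0.
So ω_n² = 9.855 ⇒ ω_n = 3.139 rad/s, and ζ = 4.8/(2ω_n) = 0.765.

ζ = 0.765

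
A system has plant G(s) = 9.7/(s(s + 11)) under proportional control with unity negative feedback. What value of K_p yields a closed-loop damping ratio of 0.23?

K_p = 59

Closed-loop characteristic equation: s² + 11s + K_p·9.7 = 0.
So ω_n = √(9.7K_p) and 2ζω_n = 11, giving ζ = 11/(2√(9.7K_p)).
Setting ζ = 0.23: √(9.7K_p) = 11/(2·0.23) = 23.91, so K_p = 571.8/9.7 = 59.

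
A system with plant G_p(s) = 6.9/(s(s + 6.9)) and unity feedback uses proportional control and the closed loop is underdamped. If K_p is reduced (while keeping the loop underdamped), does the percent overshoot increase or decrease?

decrease

ζ = 6.9/(2√(6.9K_p)) rises as K_p falls; higher damping means less overshoot.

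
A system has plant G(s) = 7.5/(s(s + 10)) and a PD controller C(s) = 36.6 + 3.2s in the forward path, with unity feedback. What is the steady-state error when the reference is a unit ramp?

The loop has one pole at the origin (type 1). Velocity error constant K_v = lim_{s→0} s·C(s)G(s) = 36.6·7.5/10 = 27.45.
Steady-state error to a unit ramp: e_ss = 1/K_v = 0.0364.

0.0364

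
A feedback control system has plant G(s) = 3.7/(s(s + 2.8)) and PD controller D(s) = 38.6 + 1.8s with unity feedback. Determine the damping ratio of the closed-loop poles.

Forward path: (38.6 + 1.8s)·3.7/(s(s+2.8)). The closed-loop characteristic equation is s² + (2.8 + 3.7·1.8)s + 3.7·38.6 = 0.
That is s² + 9.46s + 142.8 = 0, so ω_n = 11.95 rad/s and ζ = 9.46/(2·11.95) = 0.3958.

ζ = 0.396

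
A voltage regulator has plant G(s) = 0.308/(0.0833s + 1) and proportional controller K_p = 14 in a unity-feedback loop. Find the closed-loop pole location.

Closed loop: T(s) = K_p·G/(1+K_p·G) = 4.312/(0.0833s + 1 + 4.312), with pole at s = −(1 + 4.312)/0.0833 = −63.77.

s = -63.77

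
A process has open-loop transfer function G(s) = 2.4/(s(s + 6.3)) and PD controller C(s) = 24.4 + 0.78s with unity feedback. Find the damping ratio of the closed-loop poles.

ζ = 0.534

Forward path: (24.4 + 0.78s)·2.4/(s(s+6.3)). The closed-loop characteristic equation is s² + (6.3 + 2.4·0.78)s + 2.4·24.4 = 0.
That is s² + 8.172s + 58.56 = 0, so ω_n = 7.652 rad/s and ζ = 8.172/(2·7.652) = 0.5339.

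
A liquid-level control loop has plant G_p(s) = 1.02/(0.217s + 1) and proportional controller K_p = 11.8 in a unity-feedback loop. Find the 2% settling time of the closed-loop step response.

T_s ≈ 0.0666 s

Closed loop: T(s) = K_p·G_p/(1+K_p·G_p) = 12.04/(0.217s + 1 + 12.04), with pole at s = −(1 + 12.04)/0.217 = −60.07.
τ = 1/60.07 = 0.01665 s, so 2% settling time ≈ 4τ = 0.0666 s.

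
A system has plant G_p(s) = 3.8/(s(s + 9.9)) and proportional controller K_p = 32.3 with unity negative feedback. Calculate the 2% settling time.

T_s ≈ 0.808 s

Closed-loop characteristic equation: s² + 9.9s + 122.7 = 0, so ω_n = 11.08 rad/s and ζ = 9.9/(2·11.08) = 0.4468.
2% settling time T_s ≈ 4/(ζω_n) = 4/4.95 = 0.808 s.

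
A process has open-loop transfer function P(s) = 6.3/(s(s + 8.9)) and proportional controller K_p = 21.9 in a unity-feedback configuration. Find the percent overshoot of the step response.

27.6%

From 1 + K_pP(s) = 0: s² + 8.9s + 138 = 0 ⇒ ω_n = 11.75, ζ = 0.3789.
%OS = 100·exp(−πζ/√(1−ζ²)) = 100·exp(−π·0.3789/√0.8565) = 27.6%.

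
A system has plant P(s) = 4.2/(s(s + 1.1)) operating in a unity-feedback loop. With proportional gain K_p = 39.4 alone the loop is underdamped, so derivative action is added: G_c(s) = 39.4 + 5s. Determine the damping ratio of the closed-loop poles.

Forward path: (39.4 + 5s)·4.2/(s(s+1.1)). The closed-loop characteristic equation is s² + (1.1 + 4.2·5)s + 4.2·39.4 = 0.
That is s² + 22.1s + 165.5 = 0, so ω_n = 12.86 rad/s and ζ = 22.1/(2·12.86) = 0.859.

ζ = 0.859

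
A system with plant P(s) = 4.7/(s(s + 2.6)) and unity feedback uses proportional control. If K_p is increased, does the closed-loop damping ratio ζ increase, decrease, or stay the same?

ζ = 2.6/(2√(4.7K_p)); increasing K_p raises the denominator, so ζ falls.

decrease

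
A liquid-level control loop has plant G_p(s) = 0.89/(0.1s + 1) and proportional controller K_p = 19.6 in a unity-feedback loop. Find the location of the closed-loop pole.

s = -184.4

Closed loop: T(s) = K_p·G_p/(1+K_p·G_p) = 17.44/(0.1s + 1 + 17.44), with pole at s = −(1 + 17.44)/0.1 = −184.4.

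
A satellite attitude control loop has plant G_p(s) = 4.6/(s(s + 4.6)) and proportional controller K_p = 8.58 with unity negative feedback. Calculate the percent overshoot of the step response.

29.1%

The closed-loop denominator s² + 4.6s + 39.47 gives ω_n = √39.47 = 6.282 and ζ = 4.6/(2ω_n) = 0.3661.
%OS = 100·exp(−πζ/√(1−ζ²)) = 100·exp(−π·0.3661/√0.866) = 29.1%.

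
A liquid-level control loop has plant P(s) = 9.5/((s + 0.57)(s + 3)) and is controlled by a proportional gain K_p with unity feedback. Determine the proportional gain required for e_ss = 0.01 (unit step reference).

K_p = 17.8

For a type-0 loop with proportional control, e_ss = 1/(1 + K_p·P(0)).
P(0) = 5.556. Require 1/(1 + K_p·5.556) = 0.01, so 1 + 5.556·K_p = 100.
K_p = (100 − 1)/5.556 = 17.8.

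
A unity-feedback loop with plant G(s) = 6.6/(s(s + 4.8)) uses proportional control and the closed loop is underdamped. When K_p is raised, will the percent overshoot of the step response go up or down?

Characteristic equation s² + 4.8s + K_p·6.6 = 0: raising K_p raises ω_n while 2ζω_n = 4.8 is fixed, so ζ falls and overshoot grows.

increase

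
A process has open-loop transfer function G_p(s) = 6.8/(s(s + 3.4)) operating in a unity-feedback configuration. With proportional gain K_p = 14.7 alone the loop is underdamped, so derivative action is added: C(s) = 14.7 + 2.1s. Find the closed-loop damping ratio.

ζ = 0.884

Forward path: (14.7 + 2.1s)·6.8/(s(s+3.4)). The closed-loop characteristic equation is s² + (3.4 + 6.8·2.1)s + 6.8·14.7 = 0.
That is s² + 17.68s + 99.96 = 0, so ω_n = 9.998 rad/s and ζ = 17.68/(2·9.998) = 0.8842.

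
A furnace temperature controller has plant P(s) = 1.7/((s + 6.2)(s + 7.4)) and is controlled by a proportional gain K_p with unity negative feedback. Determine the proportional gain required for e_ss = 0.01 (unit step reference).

K_p = 2670

The loop is type 0, so e_ss(step) = 1/(1 + K_pos) with K_pos = K_p·P(0).
P(0) = 0.03705. Require 1/(1 + K_p·0.03705) = 0.01, so 1 + 0.03705·K_p = 100.
K_p = (100 − 1)/0.03705 = 2670.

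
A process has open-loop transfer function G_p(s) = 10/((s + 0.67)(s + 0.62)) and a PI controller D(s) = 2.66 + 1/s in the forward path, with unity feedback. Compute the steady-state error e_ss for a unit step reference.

0

The open loop D(s)G_p(s) has a pole at the origin (type 1), so the static position error constant is infinite and e_ss = 1/(1+∞) = 0.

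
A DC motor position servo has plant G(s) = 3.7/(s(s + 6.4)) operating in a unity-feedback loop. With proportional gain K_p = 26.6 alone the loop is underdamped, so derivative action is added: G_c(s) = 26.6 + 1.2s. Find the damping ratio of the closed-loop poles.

ζ = 0.546

Forward path: (26.6 + 1.2s)·3.7/(s(s+6.4)). The closed-loop characteristic equation is s² + (6.4 + 3.7·1.2)s + 3.7·26.6 = 0.
That is s² + 10.84s + 98.42 = 0, so ω_n = 9.921 rad/s and ζ = 10.84/(2·9.921) = 0.5463.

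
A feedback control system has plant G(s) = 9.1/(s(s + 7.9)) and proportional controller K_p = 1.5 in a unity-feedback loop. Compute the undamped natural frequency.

ω_n = 3.69 rad/s

1 + K_p·G(s) = 0 gives s² + 7.9s + 13.65 = 0.
Matching s² + 2ζω_n s + ω_n²: ω_n = √13.65 = 3.695 rad/s and 2ζω_n = 7.9, so ζ = 7.9/(2·3.695) = 1.07.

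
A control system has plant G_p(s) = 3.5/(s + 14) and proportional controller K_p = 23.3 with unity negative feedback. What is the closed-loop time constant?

Closed-loop transfer function: T(s) = K_p·G_p(s)/(1 + K_p·G_p(s)) = 81.55/(s + 14 + 81.55) = 81.55/(s + 95.55).
Time constant τ = 1/95.55 = 0.0105 s.

τ = 0.0105 s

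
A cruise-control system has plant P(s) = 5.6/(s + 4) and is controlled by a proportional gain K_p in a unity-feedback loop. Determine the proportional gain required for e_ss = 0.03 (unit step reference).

The loop is type 0, so e_ss(step) = 1/(1 + K_pos) with K_pos = K_p·P(0).
P(0) = 1.4. Require 1/(1 + K_p·1.4) = 0.03, so 1 + 1.4·K_p = 33.33.
K_p = (33.33 − 1)/1.4 = 23.1.

K_p = 23.1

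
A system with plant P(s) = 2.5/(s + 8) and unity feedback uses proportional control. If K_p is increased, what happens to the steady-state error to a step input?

decrease

e_ss = 1/(1 + K_p·P(0)); a larger K_p raises the denominator, so e_ss decreases.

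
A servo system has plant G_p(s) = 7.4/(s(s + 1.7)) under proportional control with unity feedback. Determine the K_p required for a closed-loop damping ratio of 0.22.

K_p = 2.02

Closed-loop characteristic equation: s² + 1.7s + K_p·7.4 = 0.
So ω_n = √(7.4K_p) and 2ζω_n = 1.7, giving ζ = 1.7/(2√(7.4K_p)).
Setting ζ = 0.22: √(7.4K_p) = 1.7/(2·0.22) = 3.864, so K_p = 14.93/7.4 = 2.02.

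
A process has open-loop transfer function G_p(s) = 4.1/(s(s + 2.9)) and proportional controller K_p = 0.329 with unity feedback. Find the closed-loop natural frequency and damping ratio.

ω_n = 1.16 rad/s, ζ = 1.25

With unity feedback the closed-loop characteristic equation is s² + 2.9s + 0.329·4.1 = s² + 2.9s + 1.349 = 0.
Matching s² + 2ζω_n s + ω_n²: ω_n = √1.349 = 1.161 rad/s and 2ζω_n = 2.9, so ζ = 2.9/(2·1.161) = 1.25.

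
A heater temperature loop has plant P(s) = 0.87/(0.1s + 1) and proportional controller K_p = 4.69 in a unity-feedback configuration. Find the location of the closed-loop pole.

s = -50.8

Closed loop: T(s) = K_p·P/(1+K_p·P) = 4.08/(0.1s + 1 + 4.08), with pole at s = −(1 + 4.08)/0.1 = −50.8.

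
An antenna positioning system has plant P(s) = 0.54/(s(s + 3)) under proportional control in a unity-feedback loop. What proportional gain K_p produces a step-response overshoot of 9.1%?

From %OS = 100·exp(−πζ/√(1−ζ²)) = 9.1%, ζ = −ln(0.091)/√(π²+ln²(0.091)) = 0.6066.
Characteristic equation s² + 3s + 0.54K_p = 0 gives ζ = 3/(2√(0.54K_p)).
Setting ζ = 0.6066: √(0.54K_p) = 3/(2·0.6066) = 2.473, so K_p = 6.115/0.54 = 11.3.

K_p = 11.3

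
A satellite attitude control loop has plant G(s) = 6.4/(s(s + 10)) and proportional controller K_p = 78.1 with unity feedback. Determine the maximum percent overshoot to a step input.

48.6%

Closed-loop characteristic equation: s² + 10s + 499.8 = 0, so ω_n = 22.36 rad/s and ζ = 10/(2·22.36) = 0.2236.
%OS = 100·exp(−πζ/√(1−ζ²)) = 100·exp(−π·0.2236/√0.95) = 48.6%.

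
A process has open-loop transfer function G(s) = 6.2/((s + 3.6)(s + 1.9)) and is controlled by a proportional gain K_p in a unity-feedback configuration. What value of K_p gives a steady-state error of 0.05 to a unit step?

K_p = 21

For a type-0 loop with proportional control, e_ss = 1/(1 + K_p·G(0)).
G(0) = 0.9064. Require 1/(1 + K_p·0.9064) = 0.05, so 1 + 0.9064·K_p = 20.
K_p = (20 − 1)/0.9064 = 21.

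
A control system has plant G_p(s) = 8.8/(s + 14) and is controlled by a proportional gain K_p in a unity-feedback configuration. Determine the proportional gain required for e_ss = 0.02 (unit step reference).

The loop is type 0, so e_ss(step) = 1/(1 + K_pos) with K_pos = K_p·G_p(0).
G_p(0) = 0.6286. Require 1/(1 + K_p·0.6286) = 0.02, so 1 + 0.6286·K_p = 50.
K_p = (50 − 1)/0.6286 = 78.

K_p = 78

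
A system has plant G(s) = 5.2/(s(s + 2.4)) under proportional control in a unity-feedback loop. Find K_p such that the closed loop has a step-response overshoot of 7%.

From %OS = 100·exp(−πζ/√(1−ζ²)) = 7%, ζ = −ln(0.07)/√(π²+ln²(0.07)) = 0.6461.
Characteristic equation s² + 2.4s + 5.2K_p = 0 gives ζ = 2.4/(2√(5.2K_p)).
Setting ζ = 0.6461: √(5.2K_p) = 2.4/(2·0.6461) = 1.857, so K_p = 3.45/5.2 = 0.663.

K_p = 0.663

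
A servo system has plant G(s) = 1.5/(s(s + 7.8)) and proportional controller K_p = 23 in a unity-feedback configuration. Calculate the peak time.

Closed-loop characteristic equation: s² + 7.8s + 34.5 = 0, so ω_n = 5.874 rad/s and ζ = 7.8/(2·5.874) = 0.664.
Damped frequency ω_d = ω_n√(1−ζ²) = 4.392 rad/s, so peak time T_p = π/ω_d = 0.715 s.

T_p = 0.715 s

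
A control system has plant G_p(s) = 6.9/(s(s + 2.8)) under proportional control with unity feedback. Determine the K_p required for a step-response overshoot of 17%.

From %OS = 100·exp(−πζ/√(1−ζ²)) = 17%, ζ = −ln(0.17)/√(π²+ln²(0.17)) = 0.4913.
Characteristic equation s² + 2.8s + 6.9K_p = 0 gives ζ = 2.8/(2√(6.9K_p)).
Setting ζ = 0.4913: √(6.9K_p) = 2.8/(2·0.4913) = 2.85, so K_p = 8.121/6.9 = 1.18.

K_p = 1.18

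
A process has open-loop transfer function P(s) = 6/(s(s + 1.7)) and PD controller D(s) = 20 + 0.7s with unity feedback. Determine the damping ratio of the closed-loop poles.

ζ = 0.269

Forward path: (20 + 0.7s)·6/(s(s+1.7)). The closed-loop characteristic equation is s² + (1.7 + 6·0.7)s + 6·20 = 0.
That is s² + 5.9s + 120 = 0, so ω_n = 10.95 rad/s and ζ = 5.9/(2·10.95) = 0.2693.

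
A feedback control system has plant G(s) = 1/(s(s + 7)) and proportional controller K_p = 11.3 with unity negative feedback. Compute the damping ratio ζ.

ζ = 1.04

With unity feedback the closed-loop characteristic equation is s² + 7s + 11.3·1 = s² + 7s + 11.3 = 0.
Matching s² + 2ζω_n s + ω_n²: ω_n = √11.3 = 3.362 rad/s and 2ζω_n = 7, so ζ = 7/(2·3.362) = 1.04.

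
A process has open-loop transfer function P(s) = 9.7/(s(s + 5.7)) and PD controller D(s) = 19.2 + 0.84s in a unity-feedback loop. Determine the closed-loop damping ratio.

Forward path: (19.2 + 0.84s)·9.7/(s(s+5.7)). The closed-loop characteristic equation is s² + (5.7 + 9.7·0.84)s + 9.7·19.2 = 0.
That is s² + 13.85s + 186.2 = 0, so ω_n = 13.65 rad/s and ζ = 13.85/(2·13.65) = 0.5074.

ζ = 0.507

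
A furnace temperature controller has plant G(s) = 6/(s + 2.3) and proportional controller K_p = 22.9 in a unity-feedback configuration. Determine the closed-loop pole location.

s = -139.7

Closed-loop transfer function: T(s) = K_p·G(s)/(1 + K_p·G(s)) = 137.4/(s + 2.3 + 137.4) = 137.4/(s + 139.7).
The closed-loop pole is at s = −139.7.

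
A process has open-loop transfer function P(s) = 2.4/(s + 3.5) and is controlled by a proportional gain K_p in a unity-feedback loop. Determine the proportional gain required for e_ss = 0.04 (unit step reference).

The loop is type 0, so e_ss(step) = 1/(1 + K_pos) with K_pos = K_p·P(0).
P(0) = 0.6857. Require 1/(1 + K_p·0.6857) = 0.04, so 1 + 0.6857·K_p = 25.
K_p = (25 − 1)/0.6857 = 35.

K_p = 35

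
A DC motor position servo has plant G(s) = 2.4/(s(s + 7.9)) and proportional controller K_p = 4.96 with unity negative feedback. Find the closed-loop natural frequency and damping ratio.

The closed-loop denominator is s(s+7.9) + 4.96·2.4 = s² + 7.9s + 11.9.
So ω_n² = 11.9 ⇒ ω_n = 3.45 rad/s, and ζ = 7.9/(2ω_n) = 1.14.

ω_n = 3.45 rad/s, ζ = 1.14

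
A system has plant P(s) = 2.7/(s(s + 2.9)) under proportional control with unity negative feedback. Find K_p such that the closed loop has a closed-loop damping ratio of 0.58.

K_p = 2.31

Closed-loop characteristic equation: s² + 2.9s + K_p·2.7 = 0.
So ω_n = √(2.7K_p) and 2ζω_n = 2.9, giving ζ = 2.9/(2√(2.7K_p)).
Setting ζ = 0.58: √(2.7K_p) = 2.9/(2·0.58) = 2.5, so K_p = 6.25/2.7 = 2.31.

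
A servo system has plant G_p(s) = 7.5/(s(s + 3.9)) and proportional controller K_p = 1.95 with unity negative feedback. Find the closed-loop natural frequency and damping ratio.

ω_n = 3.82 rad/s, ζ = 0.51

The closed-loop denominator is s(s+3.9) + 1.95·7.5 = s² + 3.9s + 14.62.
Matching s² + 2ζω_n s + ω_n²: ω_n = √14.62 = 3.824 rad/s and 2ζω_n = 3.9, so ζ = 3.9/(2·3.824) = 0.51.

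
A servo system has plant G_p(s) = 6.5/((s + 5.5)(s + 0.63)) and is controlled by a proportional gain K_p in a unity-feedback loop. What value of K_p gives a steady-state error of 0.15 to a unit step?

K_p = 3.02

The loop is type 0, so e_ss(step) = 1/(1 + K_pos) with K_pos = K_p·G_p(0).
G_p(0) = 1.876. Require 1/(1 + K_p·1.876) = 0.15, so 1 + 1.876·K_p = 6.667.
K_p = (6.667 − 1)/1.876 = 3.02.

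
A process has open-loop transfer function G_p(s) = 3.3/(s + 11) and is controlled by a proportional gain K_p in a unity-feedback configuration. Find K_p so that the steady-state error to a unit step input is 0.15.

The loop is type 0, so e_ss(step) = 1/(1 + K_pos) with K_pos = K_p·G_p(0).
G_p(0) = 0.3. Require 1/(1 + K_p·0.3) = 0.15, so 1 + 0.3·K_p = 6.667.
K_p = (6.667 − 1)/0.3 = 18.9.

K_p = 18.9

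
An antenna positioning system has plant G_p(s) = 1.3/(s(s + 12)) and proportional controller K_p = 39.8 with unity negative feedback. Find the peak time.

T_p = 0.792 s

From 1 + K_pG_p(s) = 0: s² + 12s + 51.74 = 0 ⇒ ω_n = 7.193, ζ = 0.8341.
Damped frequency ω_d = ω_n√(1−ζ²) = 3.967 rad/s, so peak time T_p = π/ω_d = 0.792 s.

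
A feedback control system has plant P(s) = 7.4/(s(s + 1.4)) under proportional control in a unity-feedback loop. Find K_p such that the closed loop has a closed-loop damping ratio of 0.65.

Closed-loop characteristic equation: s² + 1.4s + K_p·7.4 = 0.
So ω_n = √(7.4K_p) and 2ζω_n = 1.4, giving ζ = 1.4/(2√(7.4K_p)).
Setting ζ = 0.65: √(7.4K_p) = 1.4/(2·0.65) = 1.077, so K_p = 1.16/7.4 = 0.157.

K_p = 0.157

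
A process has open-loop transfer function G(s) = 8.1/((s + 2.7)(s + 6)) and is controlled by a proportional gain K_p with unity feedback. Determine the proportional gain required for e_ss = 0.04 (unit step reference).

The loop is type 0, so e_ss(step) = 1/(1 + K_pos) with K_pos = K_p·G(0).
G(0) = 0.5. Require 1/(1 + K_p·0.5) = 0.04, so 1 + 0.5·K_p = 25.
K_p = (25 − 1)/0.5 = 48.

K_p = 48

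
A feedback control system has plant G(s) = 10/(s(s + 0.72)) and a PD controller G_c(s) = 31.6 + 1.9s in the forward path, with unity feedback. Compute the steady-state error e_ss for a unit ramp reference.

The loop has one pole at the origin (type 1). Velocity error constant K_v = lim_{s→0} s·G_c(s)G(s) = 31.6·10/0.72 = 438.9.
Steady-state error to a unit ramp: e_ss = 1/K_v = 0.00228.

0.00228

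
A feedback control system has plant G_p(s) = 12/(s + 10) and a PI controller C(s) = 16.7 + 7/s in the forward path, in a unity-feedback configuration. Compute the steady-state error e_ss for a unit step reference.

0

The open loop C(s)G_p(s) has a pole at the origin (type 1), so the static position error constant is infinite and e_ss = 1/(1+∞) = 0.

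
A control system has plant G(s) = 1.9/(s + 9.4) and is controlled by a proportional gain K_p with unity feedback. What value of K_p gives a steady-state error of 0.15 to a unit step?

Steady-state error for a unit step on this type-0 loop is 1/(1 + K_p·G(0)).
G(0) = 0.2021. Require 1/(1 + K_p·0.2021) = 0.15, so 1 + 0.2021·K_p = 6.667.
K_p = (6.667 − 1)/0.2021 = 28.

K_p = 28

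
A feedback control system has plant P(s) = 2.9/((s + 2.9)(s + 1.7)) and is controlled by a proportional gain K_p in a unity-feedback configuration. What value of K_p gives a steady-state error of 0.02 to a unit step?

The loop is type 0, so e_ss(step) = 1/(1 + K_pos) with K_pos = K_p·P(0).
P(0) = 0.5882. Require 1/(1 + K_p·0.5882) = 0.02, so 1 + 0.5882·K_p = 50.
K_p = (50 − 1)/0.5882 = 83.3.

K_p = 83.3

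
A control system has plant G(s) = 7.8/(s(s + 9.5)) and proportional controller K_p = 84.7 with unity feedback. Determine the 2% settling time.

The closed-loop denominator s² + 9.5s + 660.7 gives ω_n = √660.7 = 25.7 and ζ = 9.5/(2ω_n) = 0.1848.
2% settling time T_s ≈ 4/(ζω_n) = 4/4.75 = 0.842 s.

T_s ≈ 0.842 s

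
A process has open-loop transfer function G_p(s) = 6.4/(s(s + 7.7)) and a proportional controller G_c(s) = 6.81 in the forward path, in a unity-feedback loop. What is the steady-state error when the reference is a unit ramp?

0.177

The loop has one pole at the origin (type 1). Velocity error constant K_v = lim_{s→0} s·G_c(s)G_p(s) = 6.81·6.4/7.7 = 5.66.
Steady-state error to a unit ramp: e_ss = 1/K_v = 0.177.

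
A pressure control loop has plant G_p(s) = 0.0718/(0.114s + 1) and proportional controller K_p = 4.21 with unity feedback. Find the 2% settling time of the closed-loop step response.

Closed loop: T(s) = K_p·G_p/(1+K_p·G_p) = 0.3023/(0.114s + 1 + 0.3023), with pole at s = −(1 + 0.3023)/0.114 = −11.42.
τ = 1/11.42 = 0.08754 s, so 2% settling time ≈ 4τ = 0.35 s.

T_s ≈ 0.35 s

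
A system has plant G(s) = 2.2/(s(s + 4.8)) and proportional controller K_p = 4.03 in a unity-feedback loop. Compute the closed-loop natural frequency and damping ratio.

The closed-loop denominator is s(s+4.8) + 4.03·2.2 = s² + 4.8s + 8.866.
So ω_n² = 8.866 ⇒ ω_n = 2.978 rad/s, and ζ = 4.8/(2ω_n) = 0.806.

ω_n = 2.98 rad/s, ζ = 0.806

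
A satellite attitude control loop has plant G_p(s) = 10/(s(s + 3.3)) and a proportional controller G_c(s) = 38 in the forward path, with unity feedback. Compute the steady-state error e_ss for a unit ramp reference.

0.00868

The loop has one pole at the origin (type 1). Velocity error constant K_v = lim_{s→0} s·G_c(s)G_p(s) = 38·10/3.3 = 115.2.
Steady-state error to a unit ramp: e_ss = 1/K_v = 0.00868.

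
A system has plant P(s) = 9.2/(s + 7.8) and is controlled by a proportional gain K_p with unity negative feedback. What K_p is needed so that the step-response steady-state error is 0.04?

K_p = 20.3

The loop is type 0, so e_ss(step) = 1/(1 + K_pos) with K_pos = K_p·P(0).
P(0) = 1.179. Require 1/(1 + K_p·1.179) = 0.04, so 1 + 1.179·K_p = 25.
K_p = (25 − 1)/1.179 = 20.3.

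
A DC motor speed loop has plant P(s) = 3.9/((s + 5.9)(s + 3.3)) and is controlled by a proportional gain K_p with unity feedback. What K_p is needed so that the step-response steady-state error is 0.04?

K_p = 120

The loop is type 0, so e_ss(step) = 1/(1 + K_pos) with K_pos = K_p·P(0).
P(0) = 0.2003. Require 1/(1 + K_p·0.2003) = 0.04, so 1 + 0.2003·K_p = 25.
K_p = (25 − 1)/0.2003 = 120.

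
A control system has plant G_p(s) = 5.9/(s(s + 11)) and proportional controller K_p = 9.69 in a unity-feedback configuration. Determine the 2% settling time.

T_s ≈ 0.727 s

From 1 + K_pG_p(s) = 0: s² + 11s + 57.17 = 0 ⇒ ω_n = 7.561, ζ = 0.7274.
2% settling time T_s ≈ 4/(ζω_n) = 4/5.5 = 0.727 s.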